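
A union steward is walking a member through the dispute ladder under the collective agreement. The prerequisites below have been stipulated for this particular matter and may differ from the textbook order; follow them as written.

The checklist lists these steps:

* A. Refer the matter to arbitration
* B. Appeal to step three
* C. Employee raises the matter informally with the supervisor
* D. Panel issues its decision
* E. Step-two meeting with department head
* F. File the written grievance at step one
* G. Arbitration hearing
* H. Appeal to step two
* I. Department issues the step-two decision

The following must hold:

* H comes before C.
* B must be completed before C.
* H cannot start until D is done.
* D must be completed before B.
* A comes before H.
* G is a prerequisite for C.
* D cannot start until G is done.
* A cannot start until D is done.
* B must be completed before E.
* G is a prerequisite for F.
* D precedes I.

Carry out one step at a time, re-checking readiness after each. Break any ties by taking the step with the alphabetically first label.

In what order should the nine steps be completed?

Only G has no prerequisites, so it is first.
Now D and F have their prerequisites met. D has the earlier label, so D next.
Now A, B, F and I have their prerequisites met. A has the earlier label, so A next.
H now also ready, so the ready set is {B, F, H, I}; B has the earlier label → B.
E now also ready, so the ready set is {E, F, H, I}; E has the earlier label → E.
Ready: F, H and I. F has the earlier label → F.
Ready: H and I. H has the earlier label → H.
C and I are both available; C has the earlier label → C.
That leaves I as the only ready step → I.

G, D, A, B, E, F, H, C, I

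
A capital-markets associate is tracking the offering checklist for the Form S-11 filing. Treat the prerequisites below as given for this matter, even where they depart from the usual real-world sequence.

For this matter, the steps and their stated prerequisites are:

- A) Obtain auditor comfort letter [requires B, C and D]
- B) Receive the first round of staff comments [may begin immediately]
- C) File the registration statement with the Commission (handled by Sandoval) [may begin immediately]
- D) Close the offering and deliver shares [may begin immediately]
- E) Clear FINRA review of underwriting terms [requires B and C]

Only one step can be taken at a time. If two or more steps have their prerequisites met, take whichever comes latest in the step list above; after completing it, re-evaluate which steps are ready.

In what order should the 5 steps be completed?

D, C and B have no prerequisites; D is listed later, so D is first.
Ready: C and B. C is listed later → C.
That leaves B as the only ready step → B.
E and A are both available; E is listed later → E.
A needed D, C and B, now all done → A.

D, C, B, E, A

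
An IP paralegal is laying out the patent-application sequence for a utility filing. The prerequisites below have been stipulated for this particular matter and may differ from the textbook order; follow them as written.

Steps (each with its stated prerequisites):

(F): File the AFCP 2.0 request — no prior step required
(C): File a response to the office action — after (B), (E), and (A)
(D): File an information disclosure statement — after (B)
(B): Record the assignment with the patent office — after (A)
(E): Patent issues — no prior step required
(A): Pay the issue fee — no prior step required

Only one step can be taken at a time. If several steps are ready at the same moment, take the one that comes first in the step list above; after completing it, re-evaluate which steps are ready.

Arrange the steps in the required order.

(F), (E) and (A) have no prerequisites; (F) is listed earlier, so (F) is first.
(E) and (A) are both available; (E) is listed earlier → (E).
That leaves (A) as the only ready step → (A).
Next only (B) has its prerequisites met → (B).
Now (C) and (D) have their prerequisites met. (C) is listed earlier, so (C) next.
(D) is the only step now ready → (D).

(F) (E) (A) (B) (C) (D)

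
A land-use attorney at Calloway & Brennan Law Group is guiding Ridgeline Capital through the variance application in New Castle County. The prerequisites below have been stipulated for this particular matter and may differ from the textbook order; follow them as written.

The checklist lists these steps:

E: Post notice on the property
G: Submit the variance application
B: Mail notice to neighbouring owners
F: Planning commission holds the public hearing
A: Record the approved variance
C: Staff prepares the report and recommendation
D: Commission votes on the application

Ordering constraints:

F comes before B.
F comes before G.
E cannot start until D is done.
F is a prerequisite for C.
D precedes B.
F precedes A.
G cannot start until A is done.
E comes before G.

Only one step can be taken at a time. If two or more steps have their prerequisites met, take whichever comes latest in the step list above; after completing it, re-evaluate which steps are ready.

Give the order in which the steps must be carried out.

D F C A B E G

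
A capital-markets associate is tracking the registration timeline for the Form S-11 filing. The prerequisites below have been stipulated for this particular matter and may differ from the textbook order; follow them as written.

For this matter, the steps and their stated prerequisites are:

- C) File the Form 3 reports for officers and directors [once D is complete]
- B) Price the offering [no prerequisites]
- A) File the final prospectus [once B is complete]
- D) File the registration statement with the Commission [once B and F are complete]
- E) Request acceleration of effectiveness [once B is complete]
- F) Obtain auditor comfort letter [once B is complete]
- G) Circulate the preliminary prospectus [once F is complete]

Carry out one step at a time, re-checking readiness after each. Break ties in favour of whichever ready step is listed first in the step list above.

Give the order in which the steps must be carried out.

B is the only step with nothing outstanding, so it goes first.
A, E and F are all available; A is listed earlier → A.
Ready: E and F. E is listed earlier → E.
F needed B, now all done → F.
Now D and G have their prerequisites met. D is listed earlier, so D next.
Ready: C and G. C is listed earlier → C.
That leaves G as the only ready step → G.

B, A, E, F, D, C, G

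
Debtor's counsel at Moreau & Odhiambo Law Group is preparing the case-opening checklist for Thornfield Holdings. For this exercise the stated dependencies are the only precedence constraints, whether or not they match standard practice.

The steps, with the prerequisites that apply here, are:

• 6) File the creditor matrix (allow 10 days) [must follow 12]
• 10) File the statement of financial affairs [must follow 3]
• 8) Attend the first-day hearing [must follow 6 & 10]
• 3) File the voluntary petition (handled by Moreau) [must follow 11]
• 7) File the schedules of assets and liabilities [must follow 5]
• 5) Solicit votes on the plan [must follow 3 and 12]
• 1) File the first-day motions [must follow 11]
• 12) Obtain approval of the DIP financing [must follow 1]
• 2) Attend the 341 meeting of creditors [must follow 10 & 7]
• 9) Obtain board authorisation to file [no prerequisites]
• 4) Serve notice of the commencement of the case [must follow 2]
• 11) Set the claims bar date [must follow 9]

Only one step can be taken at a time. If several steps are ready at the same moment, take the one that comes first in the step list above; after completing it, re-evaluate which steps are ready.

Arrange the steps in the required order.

9 11 3 10 1 12 6 8 5 7 2 4

Only 9 has no prerequisites, so it is first.
That leaves 11 as the only ready step → 11.
Ready: 3 and 1. 3 is listed earlier → 3.
Ready: 10 and 1. 10 is listed earlier → 10.
1 needed 11, now all done → 1.
That leaves 12 as the only ready step → 12.
Now 6 and 5 have their prerequisites met. 6 is listed earlier, so 6 next.
8 now also ready, so the ready set is {8, 5}; 8 is listed earlier → 8.
5 needed 3 and 12, now all done → 5.
7 needed 5, now all done → 7.
2 is the only step now ready → 2.
4 is the only step now ready → 4.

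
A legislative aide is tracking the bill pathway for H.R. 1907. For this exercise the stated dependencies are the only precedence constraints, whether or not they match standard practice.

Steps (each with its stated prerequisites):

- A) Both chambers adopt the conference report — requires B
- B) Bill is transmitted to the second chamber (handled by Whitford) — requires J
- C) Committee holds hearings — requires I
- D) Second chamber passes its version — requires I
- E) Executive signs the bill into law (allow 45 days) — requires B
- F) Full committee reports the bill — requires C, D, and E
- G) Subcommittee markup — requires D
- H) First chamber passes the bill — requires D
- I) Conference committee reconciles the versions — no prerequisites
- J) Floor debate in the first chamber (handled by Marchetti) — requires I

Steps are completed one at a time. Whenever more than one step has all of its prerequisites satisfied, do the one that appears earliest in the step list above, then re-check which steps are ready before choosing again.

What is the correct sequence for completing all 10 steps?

I, C, D, G, H, J, B, A, E, F

I has no prerequisites → I first.
C, D and J are all available; C is listed earlier → C.
Ready: D and J. D is listed earlier → D.
G and H now also ready, so the ready set is {G, H, J}; G is listed earlier → G.
Ready: H and J. H is listed earlier → H.
J needed I, now all done → J.
B needed J, now all done → B.
Ready: A and E. A is listed earlier → A.
E needed B, now all done → E.
F needed C, D and E, now all done → F.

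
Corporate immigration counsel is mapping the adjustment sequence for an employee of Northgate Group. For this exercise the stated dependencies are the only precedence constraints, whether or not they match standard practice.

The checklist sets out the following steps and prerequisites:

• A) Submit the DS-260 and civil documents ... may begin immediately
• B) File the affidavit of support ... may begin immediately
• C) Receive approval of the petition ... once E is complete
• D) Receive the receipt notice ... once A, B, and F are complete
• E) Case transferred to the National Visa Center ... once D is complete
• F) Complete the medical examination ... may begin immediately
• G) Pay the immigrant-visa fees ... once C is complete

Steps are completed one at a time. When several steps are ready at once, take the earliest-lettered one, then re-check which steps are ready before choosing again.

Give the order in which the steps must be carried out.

Nothing is required for A, B and F. A has the earlier label → A first.
B and F are both available; B has the earlier label → B.
Next only F has its prerequisites met → F.
Next only D has its prerequisites met → D.
Next only E has its prerequisites met → E.
C needed E, now all done → C.
G needed C, now all done → G.

A B F D E C G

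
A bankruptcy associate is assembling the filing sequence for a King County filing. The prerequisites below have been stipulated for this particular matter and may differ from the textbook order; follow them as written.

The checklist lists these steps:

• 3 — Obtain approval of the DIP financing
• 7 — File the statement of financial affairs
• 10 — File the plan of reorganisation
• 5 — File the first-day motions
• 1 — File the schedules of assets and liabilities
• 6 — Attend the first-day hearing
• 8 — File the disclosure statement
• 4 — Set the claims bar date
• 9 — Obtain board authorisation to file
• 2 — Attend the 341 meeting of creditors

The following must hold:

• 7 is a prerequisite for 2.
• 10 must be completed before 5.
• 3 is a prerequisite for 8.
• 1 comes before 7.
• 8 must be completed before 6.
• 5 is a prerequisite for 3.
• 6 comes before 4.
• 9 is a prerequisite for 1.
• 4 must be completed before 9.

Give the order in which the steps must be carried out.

10 → 5 → 3 → 8 → 6 → 4 → 9 → 1 → 7 → 2

10 has no prerequisites → 10 first.
That leaves 5 as the only ready step → 5.
That leaves 3 as the only ready step → 3.
8 needed 3, now all done → 8.
Next only 6 has its prerequisites met → 6.
That leaves 4 as the only ready step → 4.
That leaves 9 as the only ready step → 9.
Next only 1 has its prerequisites met → 1.
7 needed 1, now all done → 7.
That leaves 2 as the only ready step → 2.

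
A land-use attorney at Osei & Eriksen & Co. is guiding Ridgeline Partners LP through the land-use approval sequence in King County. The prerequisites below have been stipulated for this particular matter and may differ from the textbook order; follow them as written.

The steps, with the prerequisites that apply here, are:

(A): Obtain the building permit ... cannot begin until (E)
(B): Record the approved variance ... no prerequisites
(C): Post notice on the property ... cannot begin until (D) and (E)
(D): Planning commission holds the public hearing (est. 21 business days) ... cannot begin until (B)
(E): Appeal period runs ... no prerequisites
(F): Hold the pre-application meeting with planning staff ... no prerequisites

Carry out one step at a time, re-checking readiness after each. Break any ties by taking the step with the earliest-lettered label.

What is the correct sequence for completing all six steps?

(B), (E) and (F) have no prerequisites; (B) has the earlier label, so (B) is first.
(D) now also ready, so the ready set is {(D), (E), (F)}; (D) has the earlier label → (D).
Ready: (E) and (F). (E) has the earlier label → (E).
(A) and (C) now also ready, so the ready set is {(A), (C), (F)}; (A) has the earlier label → (A).
Ready: (C) and (F). (C) has the earlier label → (C).
That leaves (F) as the only ready step → (F).

(B), (D), (E), (A), (C), (F)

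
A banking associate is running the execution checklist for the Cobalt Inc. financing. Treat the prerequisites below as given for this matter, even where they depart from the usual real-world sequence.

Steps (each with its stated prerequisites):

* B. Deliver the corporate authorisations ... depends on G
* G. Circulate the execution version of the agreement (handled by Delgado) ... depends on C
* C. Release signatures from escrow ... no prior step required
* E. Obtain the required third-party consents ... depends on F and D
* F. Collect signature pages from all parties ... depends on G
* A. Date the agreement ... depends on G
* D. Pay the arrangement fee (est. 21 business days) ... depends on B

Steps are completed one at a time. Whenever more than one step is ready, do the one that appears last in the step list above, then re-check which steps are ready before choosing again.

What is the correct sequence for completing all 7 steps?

Only C has no prerequisites, so it is first.
That leaves G as the only ready step → G.
A, F and B are all available; A is listed later → A.
Now F and B have their prerequisites met. F is listed later, so F next.
B needed G, now all done → B.
That leaves D as the only ready step → D.
That leaves E as the only ready step → E.

C, G, A, F, B, D, E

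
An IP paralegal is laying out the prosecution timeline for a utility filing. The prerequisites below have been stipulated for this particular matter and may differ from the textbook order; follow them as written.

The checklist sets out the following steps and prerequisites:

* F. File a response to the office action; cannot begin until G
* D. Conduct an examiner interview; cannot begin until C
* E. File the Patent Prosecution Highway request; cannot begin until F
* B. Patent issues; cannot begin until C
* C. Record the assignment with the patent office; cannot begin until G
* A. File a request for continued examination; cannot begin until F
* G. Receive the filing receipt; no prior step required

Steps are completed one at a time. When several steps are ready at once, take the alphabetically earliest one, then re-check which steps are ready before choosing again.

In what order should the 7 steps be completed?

G C B D F A E

G has no prerequisites → G first.
Ready: C and F. C has the earlier label → C.
B and D now also ready, so the ready set is {B, D, F}; B has the earlier label → B.
Now D and F have their prerequisites met. D has the earlier label, so D next.
F needed G, now all done → F.
Ready: A and E. A has the earlier label → A.
Next only E has its prerequisites met → E.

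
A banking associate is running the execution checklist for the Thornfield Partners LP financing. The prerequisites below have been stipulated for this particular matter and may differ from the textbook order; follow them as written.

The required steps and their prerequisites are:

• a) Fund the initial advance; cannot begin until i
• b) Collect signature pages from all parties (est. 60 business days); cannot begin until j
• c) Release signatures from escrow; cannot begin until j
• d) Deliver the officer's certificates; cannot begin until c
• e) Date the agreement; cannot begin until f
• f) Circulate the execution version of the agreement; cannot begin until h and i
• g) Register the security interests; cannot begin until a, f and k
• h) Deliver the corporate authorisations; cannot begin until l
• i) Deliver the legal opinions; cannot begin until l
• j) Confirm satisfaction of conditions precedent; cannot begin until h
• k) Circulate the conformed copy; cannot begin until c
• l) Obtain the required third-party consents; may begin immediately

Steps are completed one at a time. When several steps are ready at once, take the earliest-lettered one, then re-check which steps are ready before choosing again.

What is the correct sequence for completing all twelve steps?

Only l has no prerequisites, so it is first.
Ready: h and i. h has the earlier label → h.
j now also ready, so the ready set is {i, j}; i has the earlier label → i.
Now a, f and j have their prerequisites met. a has the earlier label, so a next.
Now f and j have their prerequisites met. f has the earlier label, so f next.
e now also ready, so the ready set is {e, j}; e has the earlier label → e.
j needed h, now all done → j.
Ready: b and c. b has the earlier label → b.
c needed j, now all done → c.
d and k are both available; d has the earlier label → d.
k is the only step now ready → k.
Next only g has its prerequisites met → g.

l, h, i, a, f, e, j, b, c, d, k, g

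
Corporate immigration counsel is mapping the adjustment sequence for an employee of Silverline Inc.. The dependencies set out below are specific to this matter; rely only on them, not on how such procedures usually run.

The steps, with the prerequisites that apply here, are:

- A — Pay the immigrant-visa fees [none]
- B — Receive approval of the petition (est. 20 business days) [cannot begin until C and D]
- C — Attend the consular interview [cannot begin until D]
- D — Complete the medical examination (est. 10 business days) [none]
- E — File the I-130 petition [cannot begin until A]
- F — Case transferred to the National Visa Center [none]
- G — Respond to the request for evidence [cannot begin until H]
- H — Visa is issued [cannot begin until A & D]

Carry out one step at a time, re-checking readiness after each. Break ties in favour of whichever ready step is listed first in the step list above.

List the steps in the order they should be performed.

Nothing is required for A, D and F. A is listed earlier → A first.
E now also ready, so the ready set is {D, E, F}; D is listed earlier → D.
C, E, F and H are all available; C is listed earlier → C.
Now B, E, F and H have their prerequisites met. B is listed earlier, so B next.
Now E, F and H have their prerequisites met. E is listed earlier, so E next.
F and H are both available; F is listed earlier → F.
H needed A and D, now all done → H.
G needed H, now all done → G.

A, D, C, B, E, F, H, G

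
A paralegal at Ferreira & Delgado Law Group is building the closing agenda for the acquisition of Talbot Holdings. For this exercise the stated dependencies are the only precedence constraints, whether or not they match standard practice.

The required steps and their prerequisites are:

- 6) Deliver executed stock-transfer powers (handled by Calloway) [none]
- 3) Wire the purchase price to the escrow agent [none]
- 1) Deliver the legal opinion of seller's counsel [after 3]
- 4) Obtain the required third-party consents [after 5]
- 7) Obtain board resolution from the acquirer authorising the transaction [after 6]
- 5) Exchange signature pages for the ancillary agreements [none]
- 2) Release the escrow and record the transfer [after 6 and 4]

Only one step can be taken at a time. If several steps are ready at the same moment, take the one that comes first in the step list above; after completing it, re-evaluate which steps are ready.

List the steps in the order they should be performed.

6, 3 and 5 have no prerequisites; 6 is listed earlier, so 6 is first.
Ready: 3, 7 and 5. 3 is listed earlier → 3.
Now 1, 7 and 5 have their prerequisites met. 1 is listed earlier, so 1 next.
Ready: 7 and 5. 7 is listed earlier → 7.
5 is the only step now ready → 5.
That leaves 4 as the only ready step → 4.
2 is the only step now ready → 2.

6, 3, 1, 7, 5, 4, 2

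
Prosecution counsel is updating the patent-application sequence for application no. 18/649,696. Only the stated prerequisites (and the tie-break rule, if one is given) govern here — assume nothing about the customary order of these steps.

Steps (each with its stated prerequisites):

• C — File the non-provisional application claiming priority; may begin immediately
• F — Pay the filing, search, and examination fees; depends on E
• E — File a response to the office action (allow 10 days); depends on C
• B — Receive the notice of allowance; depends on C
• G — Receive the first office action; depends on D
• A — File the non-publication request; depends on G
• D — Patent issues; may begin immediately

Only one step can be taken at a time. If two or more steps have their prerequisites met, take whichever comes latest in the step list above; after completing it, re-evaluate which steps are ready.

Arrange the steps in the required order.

D G A C B E F

Nothing is required for D and C. D is listed later → D first.
G now also ready, so the ready set is {G, C}; G is listed later → G.
A now also ready, so the ready set is {A, C}; A is listed later → A.
Next only C has its prerequisites met → C.
B and E are both available; B is listed later → B.
E is the only step now ready → E.
That leaves F as the only ready step → F.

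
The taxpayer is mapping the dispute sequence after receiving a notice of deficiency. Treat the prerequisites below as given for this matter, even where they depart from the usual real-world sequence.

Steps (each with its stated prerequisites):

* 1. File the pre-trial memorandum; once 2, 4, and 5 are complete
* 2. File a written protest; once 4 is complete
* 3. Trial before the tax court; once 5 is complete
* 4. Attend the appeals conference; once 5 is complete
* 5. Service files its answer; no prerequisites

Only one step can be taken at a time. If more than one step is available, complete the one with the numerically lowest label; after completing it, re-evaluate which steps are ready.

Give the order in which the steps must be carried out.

5 3 4 2 1

5 is the only step with nothing outstanding, so it goes first.
3 and 4 are both available; 3 has the earlier label → 3.
That leaves 4 as the only ready step → 4.
2 needed 4, now all done → 2.
Next only 1 has its prerequisites met → 1.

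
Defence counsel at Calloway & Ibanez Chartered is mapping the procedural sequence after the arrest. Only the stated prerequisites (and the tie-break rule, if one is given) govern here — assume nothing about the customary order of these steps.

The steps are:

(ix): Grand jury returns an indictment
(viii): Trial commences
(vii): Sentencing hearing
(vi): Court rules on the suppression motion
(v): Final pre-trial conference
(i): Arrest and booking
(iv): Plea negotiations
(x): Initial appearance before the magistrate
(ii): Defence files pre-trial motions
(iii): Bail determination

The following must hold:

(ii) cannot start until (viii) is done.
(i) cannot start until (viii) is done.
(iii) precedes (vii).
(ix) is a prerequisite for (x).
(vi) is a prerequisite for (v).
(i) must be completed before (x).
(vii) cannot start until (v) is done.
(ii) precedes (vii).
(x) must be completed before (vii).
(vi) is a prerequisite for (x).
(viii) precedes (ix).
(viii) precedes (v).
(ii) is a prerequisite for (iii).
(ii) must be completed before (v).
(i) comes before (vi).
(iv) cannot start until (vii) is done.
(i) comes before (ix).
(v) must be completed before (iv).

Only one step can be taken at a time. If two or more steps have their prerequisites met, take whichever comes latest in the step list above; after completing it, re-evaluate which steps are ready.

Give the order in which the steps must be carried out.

(viii), (ii), (iii), (i), (vi), (v), (ix), (x), (vii), (iv)

(viii) has no prerequisites → (viii) first.
Now (ii) and (i) have their prerequisites met. (ii) is listed later, so (ii) next.
(iii) now also ready, so the ready set is {(iii), (i)}; (iii) is listed later → (iii).
(i) needed (viii), now all done → (i).
(vi) and (ix) are both available; (vi) is listed later → (vi).
(v) and (ix) are both available; (v) is listed later → (v).
(ix) needed (i) and (viii), now all done → (ix).
Next only (x) has its prerequisites met → (x).
(vii) is the only step now ready → (vii).
(iv) is the only step now ready → (iv).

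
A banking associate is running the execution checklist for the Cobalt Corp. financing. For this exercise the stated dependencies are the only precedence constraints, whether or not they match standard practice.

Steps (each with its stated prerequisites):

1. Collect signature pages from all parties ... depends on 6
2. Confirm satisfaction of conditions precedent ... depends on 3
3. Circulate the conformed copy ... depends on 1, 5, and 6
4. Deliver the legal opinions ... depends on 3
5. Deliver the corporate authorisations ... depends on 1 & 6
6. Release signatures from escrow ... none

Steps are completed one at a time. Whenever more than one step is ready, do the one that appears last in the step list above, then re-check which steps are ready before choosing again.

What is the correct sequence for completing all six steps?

6 1 5 3 4 2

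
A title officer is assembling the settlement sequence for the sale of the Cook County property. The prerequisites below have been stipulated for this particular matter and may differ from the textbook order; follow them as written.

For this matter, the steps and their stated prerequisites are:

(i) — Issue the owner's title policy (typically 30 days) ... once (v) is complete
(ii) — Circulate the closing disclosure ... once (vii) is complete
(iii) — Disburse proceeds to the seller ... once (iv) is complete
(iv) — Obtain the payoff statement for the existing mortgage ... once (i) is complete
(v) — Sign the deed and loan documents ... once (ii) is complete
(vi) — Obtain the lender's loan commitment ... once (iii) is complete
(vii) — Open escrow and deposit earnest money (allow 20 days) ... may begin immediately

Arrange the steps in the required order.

(vii) has no prerequisites → (vii) first.
(ii) needed (vii), now all done → (ii).
Next only (v) has its prerequisites met → (v).
(i) needed (v), now all done → (i).
(iv) needed (i), now all done → (iv).
That leaves (iii) as the only ready step → (iii).
(vi) needed (iii), now all done → (vi).

(vii), (ii), (v), (i), (iv), (iii), (vi)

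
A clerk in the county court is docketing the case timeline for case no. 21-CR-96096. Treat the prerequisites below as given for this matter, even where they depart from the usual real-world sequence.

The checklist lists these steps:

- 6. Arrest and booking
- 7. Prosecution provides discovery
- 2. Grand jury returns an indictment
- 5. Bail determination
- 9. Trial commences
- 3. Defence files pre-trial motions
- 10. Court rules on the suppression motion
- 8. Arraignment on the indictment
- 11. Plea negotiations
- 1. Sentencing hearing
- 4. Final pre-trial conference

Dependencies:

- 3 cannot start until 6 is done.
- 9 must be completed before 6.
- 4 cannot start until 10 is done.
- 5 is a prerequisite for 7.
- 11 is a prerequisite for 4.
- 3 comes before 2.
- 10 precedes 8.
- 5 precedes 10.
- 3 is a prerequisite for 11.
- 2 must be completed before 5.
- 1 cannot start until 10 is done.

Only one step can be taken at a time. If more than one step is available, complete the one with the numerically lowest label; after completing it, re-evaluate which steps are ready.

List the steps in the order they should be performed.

9 → 6 → 3 → 2 → 5 → 7 → 10 → 1 → 8 → 11 → 4

9 has no prerequisites → 9 first.
That leaves 6 as the only ready step → 6.
3 needed 6, now all done → 3.
2 and 11 are both available; 2 has the earlier label → 2.
5 and 11 are both available; 5 has the earlier label → 5.
Now 7, 10 and 11 have their prerequisites met. 7 has the earlier label, so 7 next.
10 and 11 are both available; 10 has the earlier label → 10.
Now 1, 8 and 11 have their prerequisites met. 1 has the earlier label, so 1 next.
Now 8 and 11 have their prerequisites met. 8 has the earlier label, so 8 next.
11 needed 3, now all done → 11.
4 needed 10 and 11, now all done → 4.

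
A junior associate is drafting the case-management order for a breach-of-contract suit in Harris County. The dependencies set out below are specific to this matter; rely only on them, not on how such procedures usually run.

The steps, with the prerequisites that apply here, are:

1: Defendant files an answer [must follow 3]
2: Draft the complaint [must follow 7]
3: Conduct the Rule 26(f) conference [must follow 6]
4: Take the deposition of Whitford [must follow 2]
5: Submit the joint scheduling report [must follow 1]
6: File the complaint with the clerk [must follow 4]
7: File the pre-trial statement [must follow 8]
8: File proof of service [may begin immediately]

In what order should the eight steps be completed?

Only 8 has no prerequisites, so it is first.
That leaves 7 as the only ready step → 7.
Next only 2 has its prerequisites met → 2.
4 needed 2, now all done → 4.
6 is the only step now ready → 6.
3 needed 6, now all done → 3.
That leaves 1 as the only ready step → 1.
5 is the only step now ready → 5.

8 → 7 → 2 → 4 → 6 → 3 → 1 → 5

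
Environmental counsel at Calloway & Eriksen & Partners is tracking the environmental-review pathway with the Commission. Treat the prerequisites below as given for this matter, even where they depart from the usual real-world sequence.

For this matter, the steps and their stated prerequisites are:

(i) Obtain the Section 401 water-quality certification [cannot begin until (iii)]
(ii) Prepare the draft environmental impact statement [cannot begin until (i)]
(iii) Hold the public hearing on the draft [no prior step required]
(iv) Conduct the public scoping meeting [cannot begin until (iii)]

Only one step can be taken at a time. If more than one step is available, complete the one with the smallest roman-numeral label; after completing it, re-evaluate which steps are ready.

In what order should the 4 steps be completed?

Only (iii) has no prerequisites, so it is first.
Ready: (i) and (iv). (i) has the earlier label → (i).
Ready: (ii) and (iv). (ii) has the earlier label → (ii).
(iv) needed (iii), now all done → (iv).

(iii) → (i) → (ii) → (iv)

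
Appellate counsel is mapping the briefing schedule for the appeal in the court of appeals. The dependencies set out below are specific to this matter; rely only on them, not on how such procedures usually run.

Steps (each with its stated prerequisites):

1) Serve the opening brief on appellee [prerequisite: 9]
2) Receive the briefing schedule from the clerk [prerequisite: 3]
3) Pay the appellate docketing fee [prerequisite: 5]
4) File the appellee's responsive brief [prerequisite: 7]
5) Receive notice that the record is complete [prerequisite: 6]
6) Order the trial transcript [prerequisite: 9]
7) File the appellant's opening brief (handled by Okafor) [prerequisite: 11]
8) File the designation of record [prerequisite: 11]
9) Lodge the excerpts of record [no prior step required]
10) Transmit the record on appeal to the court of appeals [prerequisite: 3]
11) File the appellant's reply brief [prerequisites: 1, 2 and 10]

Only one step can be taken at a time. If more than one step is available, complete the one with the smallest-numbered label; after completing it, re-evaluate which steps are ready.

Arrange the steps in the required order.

9 1 6 5 3 2 10 11 7 4 8

9 is the only step with nothing outstanding, so it goes first.
Ready: 1 and 6. 1 has the earlier label → 1.
6 needed 9, now all done → 6.
5 is the only step now ready → 5.
3 needed 5, now all done → 3.
2 and 10 are both available; 2 has the earlier label → 2.
10 needed 3, now all done → 10.
That leaves 11 as the only ready step → 11.
Ready: 7 and 8. 7 has the earlier label → 7.
4 now also ready, so the ready set is {4, 8}; 4 has the earlier label → 4.
8 needed 11, now all done → 8.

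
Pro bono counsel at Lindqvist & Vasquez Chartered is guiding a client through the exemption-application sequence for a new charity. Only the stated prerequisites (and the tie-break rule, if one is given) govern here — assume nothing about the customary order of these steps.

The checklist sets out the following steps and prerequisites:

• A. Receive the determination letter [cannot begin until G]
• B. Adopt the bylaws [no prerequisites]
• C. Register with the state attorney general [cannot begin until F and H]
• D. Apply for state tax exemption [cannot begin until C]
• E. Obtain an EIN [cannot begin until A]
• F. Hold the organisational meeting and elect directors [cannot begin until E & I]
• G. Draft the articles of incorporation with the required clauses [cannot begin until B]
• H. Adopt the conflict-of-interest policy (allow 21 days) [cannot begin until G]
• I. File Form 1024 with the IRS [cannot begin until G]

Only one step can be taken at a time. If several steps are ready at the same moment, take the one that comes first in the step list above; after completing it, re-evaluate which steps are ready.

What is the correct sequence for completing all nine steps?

B, G, A, E, H, I, F, C, D

Only B has no prerequisites, so it is first.
G needed B, now all done → G.
Now A, H and I have their prerequisites met. A is listed earlier, so A next.
E now also ready, so the ready set is {E, H, I}; E is listed earlier → E.
Now H and I have their prerequisites met. H is listed earlier, so H next.
Next only I has its prerequisites met → I.
Next only F has its prerequisites met → F.
Next only C has its prerequisites met → C.
D is the only step now ready → D.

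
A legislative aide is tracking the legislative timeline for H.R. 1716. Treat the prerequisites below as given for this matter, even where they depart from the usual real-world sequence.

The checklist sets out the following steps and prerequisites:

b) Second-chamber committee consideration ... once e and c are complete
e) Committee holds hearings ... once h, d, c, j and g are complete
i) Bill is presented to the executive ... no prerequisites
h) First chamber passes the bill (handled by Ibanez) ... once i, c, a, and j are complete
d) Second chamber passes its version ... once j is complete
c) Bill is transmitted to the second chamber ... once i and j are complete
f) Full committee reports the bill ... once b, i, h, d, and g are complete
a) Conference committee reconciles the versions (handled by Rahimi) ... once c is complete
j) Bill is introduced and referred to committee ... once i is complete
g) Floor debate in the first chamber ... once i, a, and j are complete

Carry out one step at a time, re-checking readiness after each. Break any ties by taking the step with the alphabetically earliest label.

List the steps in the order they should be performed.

i, j, c, a, d, g, h, e, b, f

i is the only step with nothing outstanding, so it goes first.
j needed i, now all done → j.
c and d are both available; c has the earlier label → c.
a and d are both available; a has the earlier label → a.
g and h now also ready, so the ready set is {d, g, h}; d has the earlier label → d.
g and h are both available; g has the earlier label → g.
h is the only step now ready → h.
Next only e has its prerequisites met → e.
b needed c and e, now all done → b.
f needed b, d, g, h and i, now all done → f.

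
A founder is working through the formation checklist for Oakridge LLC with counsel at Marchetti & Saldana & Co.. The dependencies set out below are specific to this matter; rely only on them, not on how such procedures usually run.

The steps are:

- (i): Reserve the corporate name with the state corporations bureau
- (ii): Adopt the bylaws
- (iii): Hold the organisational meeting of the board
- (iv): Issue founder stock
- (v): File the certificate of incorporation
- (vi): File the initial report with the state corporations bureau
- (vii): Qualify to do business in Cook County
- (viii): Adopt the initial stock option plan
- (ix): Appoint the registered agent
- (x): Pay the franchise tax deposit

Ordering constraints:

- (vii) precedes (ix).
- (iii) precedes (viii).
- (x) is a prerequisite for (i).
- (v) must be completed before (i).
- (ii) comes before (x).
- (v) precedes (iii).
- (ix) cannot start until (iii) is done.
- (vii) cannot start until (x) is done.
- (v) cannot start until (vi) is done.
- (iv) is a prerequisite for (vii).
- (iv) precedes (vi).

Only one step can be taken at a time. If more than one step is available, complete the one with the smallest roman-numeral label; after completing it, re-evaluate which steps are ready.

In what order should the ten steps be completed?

(ii), (iv), (vi), (v), (iii), (viii), (x), (i), (vii), (ix)

Nothing is required for (ii) and (iv). (ii) has the earlier label → (ii) first.
(x) now also ready, so the ready set is {(iv), (x)}; (iv) has the earlier label → (iv).
(vi) now also ready, so the ready set is {(vi), (x)}; (vi) has the earlier label → (vi).
(v) now also ready, so the ready set is {(v), (x)}; (v) has the earlier label → (v).
Now (iii) and (x) have their prerequisites met. (iii) has the earlier label, so (iii) next.
(viii) now also ready, so the ready set is {(viii), (x)}; (viii) has the earlier label → (viii).
(x) needed (ii), now all done → (x).
Now (i) and (vii) have their prerequisites met. (i) has the earlier label, so (i) next.
(vii) needed (iv) and (x), now all done → (vii).
That leaves (ix) as the only ready step → (ix).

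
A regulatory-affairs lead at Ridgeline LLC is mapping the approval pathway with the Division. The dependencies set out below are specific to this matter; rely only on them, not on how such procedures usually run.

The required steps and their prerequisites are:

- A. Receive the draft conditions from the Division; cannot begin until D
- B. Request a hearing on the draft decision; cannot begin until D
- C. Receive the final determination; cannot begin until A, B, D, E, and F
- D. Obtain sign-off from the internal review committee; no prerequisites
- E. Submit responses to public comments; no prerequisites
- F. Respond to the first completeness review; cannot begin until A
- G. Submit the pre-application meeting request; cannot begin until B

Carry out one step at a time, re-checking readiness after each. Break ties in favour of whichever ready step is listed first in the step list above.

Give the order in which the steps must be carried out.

D, A, B, E, F, C, G

Nothing is required for D and E. D is listed earlier → D first.
A, B and E are all available; A is listed earlier → A.
Ready: B, E and F. B is listed earlier → B.
Now E, F and G have their prerequisites met. E is listed earlier, so E next.
F and G are both available; F is listed earlier → F.
C and G are both available; C is listed earlier → C.
G is the only step now ready → G.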